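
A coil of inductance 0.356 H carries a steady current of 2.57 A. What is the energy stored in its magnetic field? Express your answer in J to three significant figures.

Stored magnetic energy: U = ½LI².
U = ½(0.356 H)(2.57 A)² = 1.176 J.

U ≈ 1.18 J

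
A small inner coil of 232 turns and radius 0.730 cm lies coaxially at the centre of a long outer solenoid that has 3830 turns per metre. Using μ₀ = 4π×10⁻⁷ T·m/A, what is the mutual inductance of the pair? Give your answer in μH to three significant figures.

The outer solenoid produces a uniform field B₁ = μ₀n₁I₁ across the inner coil,
so the flux linkage is N₂Φ = N₂B₁A₂ = μ₀n₁N₂A₂·I₁, giving M = μ₀n₁N₂A₂.
A₂ = πr² = π(7.300×10^-3 m)² = 1.674×10^-4 m².
M = (4π×10⁻⁷)(3830)(232)(1.674×10^-4) = 1.869×10^-4 H.

M ≈ 187 μH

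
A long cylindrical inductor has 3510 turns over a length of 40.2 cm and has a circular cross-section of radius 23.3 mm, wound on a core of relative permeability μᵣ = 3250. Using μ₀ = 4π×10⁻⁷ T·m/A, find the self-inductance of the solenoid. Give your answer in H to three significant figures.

A = πr² = π(2.330×10^-2 m)² = 1.706×10^-3 m².
For a long solenoid, L = μ₀μᵣN²A/ℓ.
L = (4π×10⁻⁷)(3250)(3510)²(1.706×10^-3)/(0.402 m) = 213.47 H.

L ≈ 213 H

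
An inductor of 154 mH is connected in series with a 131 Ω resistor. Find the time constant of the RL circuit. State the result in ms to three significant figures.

τ = L/R = (0.154 H)/(131 Ω) = 1.176×10^-3 s.

τ ≈ 1.18 ms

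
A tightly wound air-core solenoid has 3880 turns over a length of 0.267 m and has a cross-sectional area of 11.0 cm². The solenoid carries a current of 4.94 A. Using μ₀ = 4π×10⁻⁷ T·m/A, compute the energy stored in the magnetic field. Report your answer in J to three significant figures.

A = 11.0 cm² = 1.100×10^-3 m².
L = μ₀N²A/ℓ = (4π×10⁻⁷)(3880)²(1.100×10^-3)/(0.267) = 7.794×10^-2 H.
U = ½LI² = ½(7.794×10^-2)(4.94)² = 0.951 J.

U ≈ 0.951 J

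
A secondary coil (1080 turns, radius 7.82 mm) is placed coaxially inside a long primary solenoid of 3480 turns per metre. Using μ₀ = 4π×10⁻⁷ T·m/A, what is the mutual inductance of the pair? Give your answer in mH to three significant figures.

The outer solenoid produces a uniform field B₁ = μ₀n₁I₁ across the inner coil,
so the flux linkage is N₂Φ = N₂B₁A₂ = μ₀n₁N₂A₂·I₁, giving M = μ₀n₁N₂A₂.
A₂ = πr² = π(7.820×10^-3 m)² = 1.921×10^-4 m².
M = (4π×10⁻⁷)(3480)(1080)(1.921×10^-4) = 9.074×10^-4 H.

M ≈ 0.907 mH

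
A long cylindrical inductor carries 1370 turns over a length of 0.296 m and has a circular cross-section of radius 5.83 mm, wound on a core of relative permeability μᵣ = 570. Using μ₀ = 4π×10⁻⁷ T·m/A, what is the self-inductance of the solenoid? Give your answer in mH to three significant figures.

L ≈ 485 mH

A = πr² = π(5.830×10^-3 m)² = 1.068×10^-4 m².
For a long solenoid, L = μ₀μᵣN²A/ℓ.
L = (4π×10⁻⁷)(570)(1370)²(1.068×10^-4)/(0.296 m) = 0.485 H.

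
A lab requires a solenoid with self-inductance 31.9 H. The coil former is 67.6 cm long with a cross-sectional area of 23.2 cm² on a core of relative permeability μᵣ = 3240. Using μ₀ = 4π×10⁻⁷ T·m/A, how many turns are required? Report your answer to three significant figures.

N ≈ 1510 turns

A = 23.2 cm² = 2.320×10^-3 m².
From L = μ₀μᵣN²A/ℓ, N = √(Lℓ / (μ₀μᵣA)).
N = √[(31.9)(0.676) / ((4π×10⁻⁷)(3240)×2.320×10^-3)] = √(2.283×10^6) ≈ 1510.9.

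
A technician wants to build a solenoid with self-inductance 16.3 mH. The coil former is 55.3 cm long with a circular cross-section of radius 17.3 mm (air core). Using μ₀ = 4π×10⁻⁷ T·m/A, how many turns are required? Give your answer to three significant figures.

N ≈ 2760 turns

A = πr² = π(1.730×10^-2 m)² = 9.402×10^-4 m².
From L = μ₀N²A/ℓ, N = √(Lℓ / (μ₀A)).
N = √[(1.630×10^-2)(0.553) / ((4π×10⁻⁷)×9.402×10^-4)] = √(7.629×10^6) ≈ 2762.0.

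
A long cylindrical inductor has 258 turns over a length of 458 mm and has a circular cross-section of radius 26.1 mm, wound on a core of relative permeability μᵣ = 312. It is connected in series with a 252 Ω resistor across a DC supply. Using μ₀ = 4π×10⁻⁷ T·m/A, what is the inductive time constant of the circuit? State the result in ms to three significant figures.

A = πr² = π(2.610×10^-2 m)² = 2.140×10^-3 m².
L = μ₀μᵣN²A/ℓ = (4π×10⁻⁷)(312)(258)²(2.140×10^-3)/(0.458) = 0.1219 H.
τ = L/R = (0.1219)/(252) = 4.839×10^-4 s.

τ ≈ 0.484 ms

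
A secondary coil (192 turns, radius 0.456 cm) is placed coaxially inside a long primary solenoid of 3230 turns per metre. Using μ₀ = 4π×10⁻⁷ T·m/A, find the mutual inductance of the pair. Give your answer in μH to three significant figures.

The outer solenoid produces a uniform field B₁ = μ₀n₁I₁ across the inner coil,
so the flux linkage is N₂Φ = N₂B₁A₂ = μ₀n₁N₂A₂·I₁, giving M = μ₀n₁N₂A₂.
A₂ = πr² = π(4.560×10^-3 m)² = 6.533×10^-5 m².
M = (4π×10⁻⁷)(3230)(192)(6.533×10^-5) = 5.091×10^-5 H.

M ≈ 50.9 μH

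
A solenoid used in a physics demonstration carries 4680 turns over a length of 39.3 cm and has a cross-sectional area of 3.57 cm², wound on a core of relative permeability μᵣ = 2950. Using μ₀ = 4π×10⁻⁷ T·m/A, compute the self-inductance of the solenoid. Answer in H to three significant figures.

A = 3.57 cm² = 3.570×10^-4 m².
For a long solenoid, L = μ₀μᵣN²A/ℓ.
L = (4π×10⁻⁷)(2950)(4680)²(3.570×10^-4)/(0.393 m) = 73.76 H.

L ≈ 73.8 H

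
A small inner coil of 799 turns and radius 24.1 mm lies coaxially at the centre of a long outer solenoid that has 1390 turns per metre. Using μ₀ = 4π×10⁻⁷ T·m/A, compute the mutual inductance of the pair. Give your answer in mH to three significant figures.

The outer solenoid produces a uniform field B₁ = μ₀n₁I₁ across the inner coil,
so the flux linkage is N₂Φ = N₂B₁A₂ = μ₀n₁N₂A₂·I₁, giving M = μ₀n₁N₂A₂.
A₂ = πr² = π(2.410×10^-2 m)² = 1.8247×10^-3 m².
M = (4π×10⁻⁷)(1390)(799)(1.8247×10^-3) = 2.547×10^-3 H.

M ≈ 2.55 mH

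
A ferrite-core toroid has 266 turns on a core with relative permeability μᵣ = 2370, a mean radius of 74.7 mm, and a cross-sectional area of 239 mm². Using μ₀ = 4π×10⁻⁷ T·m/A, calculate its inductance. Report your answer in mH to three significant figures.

For a thin toroid, L = μ₀μᵣN²A/(2πR).
L = (4π×10⁻⁷)(2370)(266)²(2.390×10^-4) / (2π×7.470×10^-2 m) = 0.1073 H.

L ≈ 107 mH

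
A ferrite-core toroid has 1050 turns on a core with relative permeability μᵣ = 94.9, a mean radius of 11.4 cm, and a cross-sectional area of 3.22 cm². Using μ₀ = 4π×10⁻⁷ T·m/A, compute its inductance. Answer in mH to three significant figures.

L ≈ 59.1 mH

For a thin toroid, L = μ₀μᵣN²A/(2πR).
L = (4π×10⁻⁷)(94.9)(1050)²(3.220×10^-4) / (2π×0.114 m) = 5.911×10^-2 H.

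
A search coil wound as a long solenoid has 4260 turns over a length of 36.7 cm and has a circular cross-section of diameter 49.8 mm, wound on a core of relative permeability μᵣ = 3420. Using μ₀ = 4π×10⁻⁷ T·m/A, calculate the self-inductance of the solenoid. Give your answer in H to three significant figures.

A = π(d/2)² = π(2.490×10^-2 m)² = 1.948×10^-3 m².
For a long solenoid, L = μ₀μᵣN²A/ℓ.
L = (4π×10⁻⁷)(3420)(4260)²(1.948×10^-3)/(0.367 m) = 413.9 H.

L ≈ 414 H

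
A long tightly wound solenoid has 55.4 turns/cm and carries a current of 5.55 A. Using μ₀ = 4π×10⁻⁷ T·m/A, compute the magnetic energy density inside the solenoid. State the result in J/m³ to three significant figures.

u ≈ 594 J/m³

B = μ₀nI = (4π×10⁻⁷)(5.540×10^3)(5.55) = 3.864×10^-2 T.
u = B²/(2μ₀) = (3.864×10^-2)²/(2×4π×10⁻⁷) = 594 J/m³.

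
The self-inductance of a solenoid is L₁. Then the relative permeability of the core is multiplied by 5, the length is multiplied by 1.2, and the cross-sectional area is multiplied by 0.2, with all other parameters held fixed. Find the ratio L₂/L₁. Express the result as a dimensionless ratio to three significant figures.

For a solenoid, L ∝ μᵣN²A/ℓ.
L₂/L₁ = (5) × (1.2)^-1 × (0.2) = 0.833.

L₂/L₁ = 0.833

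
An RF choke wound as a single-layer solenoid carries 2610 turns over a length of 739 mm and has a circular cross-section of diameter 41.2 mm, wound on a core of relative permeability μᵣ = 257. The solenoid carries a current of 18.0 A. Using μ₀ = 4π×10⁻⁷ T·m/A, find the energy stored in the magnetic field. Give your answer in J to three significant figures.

A = π(d/2)² = π(2.060×10^-2 m)² = 1.333×10^-3 m².
L = μ₀μᵣN²A/ℓ = (4π×10⁻⁷)(257)(2610)²(1.333×10^-3)/(0.739) = 3.969 H.
U = ½LI² = ½(3.969)(18.0)² = 643 J.

U ≈ 643 J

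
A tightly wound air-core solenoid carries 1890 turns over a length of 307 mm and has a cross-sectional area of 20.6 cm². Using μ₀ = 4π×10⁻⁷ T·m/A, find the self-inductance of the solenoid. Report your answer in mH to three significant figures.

L ≈ 30.1 mH

A = 20.6 cm² = 2.060×10^-3 m².
For a long solenoid, L = μ₀N²A/ℓ.
L = (4π×10⁻⁷)(1890)²(2.060×10^-3)/(0.307 m) = 3.012×10^-2 H.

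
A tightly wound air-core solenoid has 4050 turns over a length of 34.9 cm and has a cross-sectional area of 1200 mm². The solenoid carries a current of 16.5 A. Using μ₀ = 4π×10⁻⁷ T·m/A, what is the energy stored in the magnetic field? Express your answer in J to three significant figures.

U ≈ 9.65 J

A = 1200 mm² = 1.200×10^-3 m².
L = μ₀N²A/ℓ = (4π×10⁻⁷)(4050)²(1.200×10^-3)/(0.349) = 7.087×10^-2 H.
U = ½LI² = ½(7.087×10^-2)(16.5)² = 9.647 J.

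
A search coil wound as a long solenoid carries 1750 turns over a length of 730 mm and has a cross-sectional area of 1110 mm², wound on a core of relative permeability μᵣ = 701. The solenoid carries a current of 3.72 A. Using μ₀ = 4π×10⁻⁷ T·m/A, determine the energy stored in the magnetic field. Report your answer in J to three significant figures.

A = 1110 mm² = 1.110×10^-3 m².
L = μ₀μᵣN²A/ℓ = (4π×10⁻⁷)(701)(1750)²(1.110×10^-3)/(0.73) = 4.102 H.
U = ½LI² = ½(4.102)(3.72)² = 28.38 J.

U ≈ 28.4 J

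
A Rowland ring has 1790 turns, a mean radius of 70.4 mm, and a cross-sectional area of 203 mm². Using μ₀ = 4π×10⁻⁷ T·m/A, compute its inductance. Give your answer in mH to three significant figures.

L ≈ 1.85 mH

For a thin toroid, L = μ₀N²A/(2πR).
L = (4π×10⁻⁷)(1790)²(2.030×10^-4) / (2π×7.040×10^-2 m) = 1.848×10^-3 H.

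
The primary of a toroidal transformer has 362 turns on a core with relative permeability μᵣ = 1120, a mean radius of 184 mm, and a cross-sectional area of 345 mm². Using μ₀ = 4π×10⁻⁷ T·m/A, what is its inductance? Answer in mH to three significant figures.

For a thin toroid, L = μ₀μᵣN²A/(2πR).
L = (4π×10⁻⁷)(1120)(362)²(3.450×10^-4) / (2π×0.184 m) = 5.504×10^-2 H.

L ≈ 55.0 mH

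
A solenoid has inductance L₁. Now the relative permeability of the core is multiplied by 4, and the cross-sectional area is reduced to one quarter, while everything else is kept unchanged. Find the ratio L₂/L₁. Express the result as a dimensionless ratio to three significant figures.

L₂/L₁ = 1.00

For a solenoid, L ∝ μᵣN²A/ℓ.
L₂/L₁ = (4) × (0.25) = 1.00.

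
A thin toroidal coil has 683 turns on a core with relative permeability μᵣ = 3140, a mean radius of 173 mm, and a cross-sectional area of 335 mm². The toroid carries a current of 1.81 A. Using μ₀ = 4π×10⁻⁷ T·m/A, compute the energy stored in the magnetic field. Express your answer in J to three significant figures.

L = μ₀μᵣN²A/(2πR) = (4π×10⁻⁷)(3140)(683)²(3.350×10^-4)/(2π×0.173) = 0.5673 H.
U = ½LI² = ½(0.5673)(1.81)² = 0.9292 J.

U ≈ 0.929 J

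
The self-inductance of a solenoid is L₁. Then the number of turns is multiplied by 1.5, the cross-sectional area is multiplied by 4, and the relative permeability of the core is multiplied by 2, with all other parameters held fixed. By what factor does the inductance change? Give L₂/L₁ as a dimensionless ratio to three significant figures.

L₂/L₁ = 18.0

For a solenoid, L ∝ μᵣN²A/ℓ.
L₂/L₁ = (1.5)^2 × (4) × (2) = 18.0.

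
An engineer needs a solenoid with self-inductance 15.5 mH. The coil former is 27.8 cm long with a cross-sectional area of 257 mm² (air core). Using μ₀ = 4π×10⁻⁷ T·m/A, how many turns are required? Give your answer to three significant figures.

A = 257 mm² = 2.570×10^-4 m².
From L = μ₀N²A/ℓ, N = √(Lℓ / (μ₀A)).
N = √[(1.550×10^-2)(0.278) / ((4π×10⁻⁷)×2.570×10^-4)] = √(1.334×10^7) ≈ 3652.7.

N ≈ 3650 turns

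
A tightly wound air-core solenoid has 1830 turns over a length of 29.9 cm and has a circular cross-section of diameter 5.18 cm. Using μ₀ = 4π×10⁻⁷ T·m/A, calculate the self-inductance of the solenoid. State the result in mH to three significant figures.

A = π(d/2)² = π(2.590×10^-2 m)² = 2.107×10^-3 m².
For a long solenoid, L = μ₀N²A/ℓ.
L = (4π×10⁻⁷)(1830)²(2.107×10^-3)/(0.299 m) = 2.966×10^-2 H.

L ≈ 29.7 mH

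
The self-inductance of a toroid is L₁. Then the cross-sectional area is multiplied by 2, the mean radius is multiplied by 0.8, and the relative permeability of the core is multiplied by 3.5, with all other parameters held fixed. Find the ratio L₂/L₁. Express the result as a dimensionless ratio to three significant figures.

For a toroid, L ∝ μᵣN²A/R.
L₂/L₁ = (2) × (0.8)^-1 × (3.5) = 8.75.

L₂/L₁ = 8.75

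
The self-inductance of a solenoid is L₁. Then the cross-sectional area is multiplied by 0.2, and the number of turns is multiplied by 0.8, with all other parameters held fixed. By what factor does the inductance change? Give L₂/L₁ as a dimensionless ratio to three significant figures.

L₂/L₁ = 0.128

For a solenoid, L ∝ μᵣN²A/ℓ.
L₂/L₁ = (0.2) × (0.8)^2 = 0.128.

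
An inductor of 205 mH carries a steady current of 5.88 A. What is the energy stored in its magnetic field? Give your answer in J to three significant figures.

Stored magnetic energy: U = ½LI².
U = ½(0.205 H)(5.88 A)² = 3.544 J.

U ≈ 3.54 J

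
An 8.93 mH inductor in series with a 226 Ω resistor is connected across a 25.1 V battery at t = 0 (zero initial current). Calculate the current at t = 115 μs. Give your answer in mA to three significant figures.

τ = L/R = 8.930×10^-3/226 = 3.951×10^-5 s; final current I_∞ = ε/R = 25.1/226 = 0.1111 A.
I(t) = I_∞(1 − e^(−t/τ)) with t/τ = 2.910.
I = (0.1111)(1 − e^(−2.910)) = 0.105 A.

I ≈ 105 mA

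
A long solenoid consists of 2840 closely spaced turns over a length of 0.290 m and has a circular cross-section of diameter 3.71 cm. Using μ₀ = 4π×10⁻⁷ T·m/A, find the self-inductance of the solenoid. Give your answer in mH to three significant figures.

A = π(d/2)² = π(1.855×10^-2 m)² = 1.081×10^-3 m².
For a long solenoid, L = μ₀N²A/ℓ.
L = (4π×10⁻⁷)(2840)²(1.081×10^-3)/(0.29 m) = 3.778×10^-2 H.

L ≈ 37.8 mH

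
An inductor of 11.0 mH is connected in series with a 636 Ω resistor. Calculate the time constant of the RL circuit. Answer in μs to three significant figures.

τ = L/R = (1.100×10^-2 H)/(636 Ω) = 1.730×10^-5 s.

τ ≈ 17.3 μs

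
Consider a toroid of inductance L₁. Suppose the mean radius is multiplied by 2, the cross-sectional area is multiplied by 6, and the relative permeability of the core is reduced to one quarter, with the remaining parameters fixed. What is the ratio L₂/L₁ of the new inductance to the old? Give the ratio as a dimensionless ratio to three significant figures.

For a toroid, L ∝ μᵣN²A/R.
L₂/L₁ = (2)^-1 × (6) × (0.25) = 0.750.

L₂/L₁ = 0.750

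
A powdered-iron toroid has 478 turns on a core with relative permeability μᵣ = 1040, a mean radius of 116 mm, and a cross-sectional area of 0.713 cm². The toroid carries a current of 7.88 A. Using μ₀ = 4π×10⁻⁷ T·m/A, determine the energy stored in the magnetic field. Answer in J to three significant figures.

U ≈ 0.907 J

L = μ₀μᵣN²A/(2πR) = (4π×10⁻⁷)(1040)(478)²(7.130×10^-5)/(2π×0.116) = 2.921×10^-2 H.
U = ½LI² = ½(2.921×10^-2)(7.88)² = 0.9069 J.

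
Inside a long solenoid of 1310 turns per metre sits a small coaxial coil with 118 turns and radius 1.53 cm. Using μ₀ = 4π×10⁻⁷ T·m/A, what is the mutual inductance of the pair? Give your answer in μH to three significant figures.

The outer solenoid produces a uniform field B₁ = μ₀n₁I₁ across the inner coil,
so the flux linkage is N₂Φ = N₂B₁A₂ = μ₀n₁N₂A₂·I₁, giving M = μ₀n₁N₂A₂.
A₂ = πr² = π(1.530×10^-2 m)² = 7.354×10^-4 m².
M = (4π×10⁻⁷)(1310)(118)(7.354×10^-4) = 1.429×10^-4 H.

M ≈ 143 μH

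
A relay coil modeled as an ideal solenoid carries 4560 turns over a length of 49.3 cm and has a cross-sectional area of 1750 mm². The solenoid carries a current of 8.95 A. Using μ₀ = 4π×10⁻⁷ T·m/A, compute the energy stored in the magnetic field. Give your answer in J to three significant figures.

A = 1750 mm² = 1.750×10^-3 m².
L = μ₀N²A/ℓ = (4π×10⁻⁷)(4560)²(1.750×10^-3)/(0.493) = 9.275×10^-2 H.
U = ½LI² = ½(9.275×10^-2)(8.95)² = 3.7149 J.

U ≈ 3.71 J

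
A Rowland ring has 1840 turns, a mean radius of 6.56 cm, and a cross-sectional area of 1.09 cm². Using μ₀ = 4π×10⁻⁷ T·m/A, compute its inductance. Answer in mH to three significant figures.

For a thin toroid, L = μ₀N²A/(2πR).
L = (4π×10⁻⁷)(1840)²(1.090×10^-4) / (2π×6.560×10^-2 m) = 1.125×10^-3 H.

L ≈ 1.13 mH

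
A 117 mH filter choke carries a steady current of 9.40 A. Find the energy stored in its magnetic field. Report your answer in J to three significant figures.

Stored magnetic energy: U = ½LI².
U = ½(0.117 H)(9.40 A)² = 5.169 J.

U ≈ 5.17 J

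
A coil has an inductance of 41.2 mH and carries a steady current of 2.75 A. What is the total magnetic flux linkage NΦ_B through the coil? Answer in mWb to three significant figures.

NΦ_B ≈ 113 mWb

From L = NΦ_B/I, the flux linkage is NΦ_B = LI.
NΦ_B = (4.120×10^-2 H)(2.75 A) = 0.1133 Wb.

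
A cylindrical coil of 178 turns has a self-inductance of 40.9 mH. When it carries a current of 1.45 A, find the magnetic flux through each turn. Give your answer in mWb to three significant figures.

Φ_B ≈ 0.333 mWb

From L = NΦ_B/I, the flux per turn is Φ_B = LI/N.
Φ_B = (4.090×10^-2 H)(1.45 A)/178 = 3.332×10^-4 Wb.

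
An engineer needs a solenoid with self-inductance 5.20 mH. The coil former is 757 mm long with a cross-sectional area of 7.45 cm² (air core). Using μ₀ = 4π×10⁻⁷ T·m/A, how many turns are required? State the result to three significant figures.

N ≈ 2050 turns

A = 7.45 cm² = 7.450×10^-4 m².
From L = μ₀N²A/ℓ, N = √(Lℓ / (μ₀A)).
N = √[(5.200×10^-3)(0.757) / ((4π×10⁻⁷)×7.450×10^-4)] = √(4.2047×10^6) ≈ 2050.5.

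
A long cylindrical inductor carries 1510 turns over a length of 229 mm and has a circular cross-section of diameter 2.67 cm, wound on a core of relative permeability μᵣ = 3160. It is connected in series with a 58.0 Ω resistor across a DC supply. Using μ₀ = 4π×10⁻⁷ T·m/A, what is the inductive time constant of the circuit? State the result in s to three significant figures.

A = π(d/2)² = π(1.335×10^-2 m)² = 5.599×10^-4 m².
L = μ₀μᵣN²A/ℓ = (4π×10⁻⁷)(3160)(1510)²(5.599×10^-4)/(0.229) = 22.14 H.
τ = L/R = (22.14)/(58.0) = 0.3817 s.

τ ≈ 0.382 s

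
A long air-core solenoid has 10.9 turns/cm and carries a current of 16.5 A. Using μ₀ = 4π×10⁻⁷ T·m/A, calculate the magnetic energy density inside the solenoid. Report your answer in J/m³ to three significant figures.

u ≈ 203 J/m³

B = μ₀nI = (4π×10⁻⁷)(1.090×10^3)(16.5) = 2.260×10^-2 T.
u = B²/(2μ₀) = (2.260×10^-2)²/(2×4π×10⁻⁷) = 203.2 J/m³.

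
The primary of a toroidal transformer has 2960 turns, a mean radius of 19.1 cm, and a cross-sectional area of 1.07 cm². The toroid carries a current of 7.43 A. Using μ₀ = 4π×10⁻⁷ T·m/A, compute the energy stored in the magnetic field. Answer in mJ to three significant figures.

U ≈ 27.1 mJ

L = μ₀N²A/(2πR) = (4π×10⁻⁷)(2960)²(1.070×10^-4)/(2π×0.191) = 9.817×10^-4 H.
U = ½LI² = ½(9.817×10^-4)(7.43)² = 2.710×10^-2 J.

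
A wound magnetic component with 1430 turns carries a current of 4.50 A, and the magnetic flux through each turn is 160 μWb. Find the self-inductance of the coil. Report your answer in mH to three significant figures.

L ≈ 50.8 mH

Self-inductance is defined by L = NΦ_B/I (flux linkage over current).
L = (1430)(1.600×10^-4 Wb)/(4.50 A) = 5.084×10^-2 H.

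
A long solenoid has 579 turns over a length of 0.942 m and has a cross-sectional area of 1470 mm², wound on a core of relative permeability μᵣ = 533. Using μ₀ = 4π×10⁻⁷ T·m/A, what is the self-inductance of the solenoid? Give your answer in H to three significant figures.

L ≈ 0.350 H

A = 1470 mm² = 1.470×10^-3 m².
For a long solenoid, L = μ₀μᵣN²A/ℓ.
L = (4π×10⁻⁷)(533)(579)²(1.470×10^-3)/(0.942 m) = 0.3504 H.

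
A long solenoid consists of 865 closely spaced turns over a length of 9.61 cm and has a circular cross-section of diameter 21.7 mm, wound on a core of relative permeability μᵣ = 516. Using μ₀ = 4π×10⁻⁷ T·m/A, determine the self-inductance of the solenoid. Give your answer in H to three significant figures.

A = π(d/2)² = π(1.085×10^-2 m)² = 3.698×10^-4 m².
For a long solenoid, L = μ₀μᵣN²A/ℓ.
L = (4π×10⁻⁷)(516)(865)²(3.698×10^-4)/(9.610×10^-2 m) = 1.867 H.

L ≈ 1.87 H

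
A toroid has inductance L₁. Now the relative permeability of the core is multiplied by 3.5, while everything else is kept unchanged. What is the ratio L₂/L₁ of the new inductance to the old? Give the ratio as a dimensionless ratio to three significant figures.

For a toroid, L ∝ μᵣN²A/R.
L₂/L₁ = (3.5) = 3.50.

L₂/L₁ = 3.50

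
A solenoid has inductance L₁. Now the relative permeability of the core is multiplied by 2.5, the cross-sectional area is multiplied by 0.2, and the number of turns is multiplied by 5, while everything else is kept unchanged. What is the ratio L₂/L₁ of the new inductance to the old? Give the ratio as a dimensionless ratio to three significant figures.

For a solenoid, L ∝ μᵣN²A/ℓ.
L₂/L₁ = (2.5) × (0.2) × (5)^2 = 12.5.

L₂/L₁ = 12.5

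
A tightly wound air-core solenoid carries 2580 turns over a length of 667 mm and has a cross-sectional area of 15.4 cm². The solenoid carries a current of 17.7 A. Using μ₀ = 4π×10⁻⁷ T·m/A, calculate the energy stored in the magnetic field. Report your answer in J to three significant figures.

A = 15.4 cm² = 1.540×10^-3 m².
L = μ₀N²A/ℓ = (4π×10⁻⁷)(2580)²(1.540×10^-3)/(0.667) = 1.931×10^-2 H.
U = ½LI² = ½(1.931×10^-2)(17.7)² = 3.025 J.

U ≈ 3.03 J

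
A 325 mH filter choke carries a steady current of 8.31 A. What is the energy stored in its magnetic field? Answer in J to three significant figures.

Stored magnetic energy: U = ½LI².
U = ½(0.325 H)(8.31 A)² = 11.22 J.

U ≈ 11.2 J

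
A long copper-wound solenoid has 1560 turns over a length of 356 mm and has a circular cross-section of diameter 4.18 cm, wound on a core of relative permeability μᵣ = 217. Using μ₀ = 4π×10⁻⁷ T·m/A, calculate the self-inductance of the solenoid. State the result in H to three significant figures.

A = π(d/2)² = π(2.090×10^-2 m)² = 1.372×10^-3 m².
For a long solenoid, L = μ₀μᵣN²A/ℓ.
L = (4π×10⁻⁷)(217)(1560)²(1.372×10^-3)/(0.356 m) = 2.558 H.

L ≈ 2.56 H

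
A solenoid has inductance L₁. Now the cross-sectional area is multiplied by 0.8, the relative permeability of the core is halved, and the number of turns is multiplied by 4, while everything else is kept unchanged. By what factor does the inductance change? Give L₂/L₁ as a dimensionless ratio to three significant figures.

L₂/L₁ = 6.40

For a solenoid, L ∝ μᵣN²A/ℓ.
L₂/L₁ = (0.8) × (0.5) × (4)^2 = 6.40.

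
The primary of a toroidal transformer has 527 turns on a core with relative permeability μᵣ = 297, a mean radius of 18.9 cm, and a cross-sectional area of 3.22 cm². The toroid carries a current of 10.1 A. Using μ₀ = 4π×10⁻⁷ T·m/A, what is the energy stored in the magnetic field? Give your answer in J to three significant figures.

U ≈ 1.43 J

L = μ₀μᵣN²A/(2πR) = (4π×10⁻⁷)(297)(527)²(3.220×10^-4)/(2π×0.189) = 2.811×10^-2 H.
U = ½LI² = ½(2.811×10^-2)(10.1)² = 1.434 J.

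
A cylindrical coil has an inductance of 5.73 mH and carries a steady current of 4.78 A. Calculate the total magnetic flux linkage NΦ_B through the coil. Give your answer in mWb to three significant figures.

NΦ_B ≈ 27.4 mWb

From L = NΦ_B/I, the flux linkage is NΦ_B = LI.
NΦ_B = (5.730×10^-3 H)(4.78 A) = 2.739×10^-2 Wb.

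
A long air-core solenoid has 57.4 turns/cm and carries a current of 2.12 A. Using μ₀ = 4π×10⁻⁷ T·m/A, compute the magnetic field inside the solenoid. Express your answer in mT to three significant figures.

B ≈ 15.3 mT

Inside a long solenoid, B = μ₀nI.
B = (4π×10⁻⁷)(5.740×10^3 m⁻¹)(2.12 A) = 1.529×10^-2 T.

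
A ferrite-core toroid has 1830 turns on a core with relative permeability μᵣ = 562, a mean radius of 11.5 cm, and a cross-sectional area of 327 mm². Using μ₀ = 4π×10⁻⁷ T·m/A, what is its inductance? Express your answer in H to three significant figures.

L ≈ 1.07 H

For a thin toroid, L = μ₀μᵣN²A/(2πR).
L = (4π×10⁻⁷)(562)(1830)²(3.270×10^-4) / (2π×0.115 m) = 1.07 H.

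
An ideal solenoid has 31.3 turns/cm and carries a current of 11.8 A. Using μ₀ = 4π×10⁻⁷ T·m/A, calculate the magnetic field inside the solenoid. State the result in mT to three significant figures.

B ≈ 46.4 mT

Inside a long solenoid, B = μ₀nI.
B = (4π×10⁻⁷)(3.130×10^3 m⁻¹)(11.8 A) = 4.641×10^-2 T.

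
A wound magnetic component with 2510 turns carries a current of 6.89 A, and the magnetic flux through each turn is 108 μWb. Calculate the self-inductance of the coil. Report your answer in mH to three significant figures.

Self-inductance is defined by L = NΦ_B/I (flux linkage over current).
L = (2510)(1.080×10^-4 Wb)/(6.89 A) = 3.934×10^-2 H.

L ≈ 39.3 mH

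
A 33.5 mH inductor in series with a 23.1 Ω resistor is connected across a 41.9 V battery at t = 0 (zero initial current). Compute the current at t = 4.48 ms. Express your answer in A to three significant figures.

I ≈ 1.73 A

τ = L/R = 3.350×10^-2/23.1 = 1.450×10^-3 s; final current I_∞ = ε/R = 41.9/23.1 = 1.814 A.
I(t) = I_∞(1 − e^(−t/τ)) with t/τ = 3.089.
I = (1.814)(1 − e^(−3.089)) = 1.731 A.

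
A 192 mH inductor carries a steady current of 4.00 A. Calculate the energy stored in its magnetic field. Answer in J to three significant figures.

U ≈ 1.54 J

Stored magnetic energy: U = ½LI².
U = ½(0.192 H)(4.00 A)² = 1.536 J.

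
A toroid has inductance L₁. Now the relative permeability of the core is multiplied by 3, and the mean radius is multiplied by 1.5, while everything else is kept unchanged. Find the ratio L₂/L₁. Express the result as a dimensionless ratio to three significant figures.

For a toroid, L ∝ μᵣN²A/R.
L₂/L₁ = (3) × (1.5)^-1 = 2.00.

L₂/L₁ = 2.00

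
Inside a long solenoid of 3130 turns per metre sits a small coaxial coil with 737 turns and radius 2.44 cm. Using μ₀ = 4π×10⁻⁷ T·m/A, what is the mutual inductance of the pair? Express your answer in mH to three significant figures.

The outer solenoid produces a uniform field B₁ = μ₀n₁I₁ across the inner coil,
so the flux linkage is N₂Φ = N₂B₁A₂ = μ₀n₁N₂A₂·I₁, giving M = μ₀n₁N₂A₂.
A₂ = πr² = π(2.440×10^-2 m)² = 1.870×10^-3 m².
M = (4π×10⁻⁷)(3130)(737)(1.870×10^-3) = 5.422×10^-3 H.

M ≈ 5.42 mH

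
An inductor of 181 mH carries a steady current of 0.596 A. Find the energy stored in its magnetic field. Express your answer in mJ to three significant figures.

Stored magnetic energy: U = ½LI².
U = ½(0.181 H)(0.596 A)² = 3.2147×10^-2 J.

U ≈ 32.1 mJ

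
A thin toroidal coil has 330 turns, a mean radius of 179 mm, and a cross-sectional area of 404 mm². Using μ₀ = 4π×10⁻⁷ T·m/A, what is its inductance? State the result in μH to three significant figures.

L ≈ 49.2 μH

For a thin toroid, L = μ₀N²A/(2πR).
L = (4π×10⁻⁷)(330)²(4.040×10^-4) / (2π×0.179 m) = 4.916×10^-5 H.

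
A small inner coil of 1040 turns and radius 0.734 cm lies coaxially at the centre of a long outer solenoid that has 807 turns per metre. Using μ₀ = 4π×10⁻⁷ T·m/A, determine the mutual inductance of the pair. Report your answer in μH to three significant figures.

The outer solenoid produces a uniform field B₁ = μ₀n₁I₁ across the inner coil,
so the flux linkage is N₂Φ = N₂B₁A₂ = μ₀n₁N₂A₂·I₁, giving M = μ₀n₁N₂A₂.
A₂ = πr² = π(7.340×10^-3 m)² = 1.693×10^-4 m².
M = (4π×10⁻⁷)(807)(1040)(1.693×10^-4) = 1.785×10^-4 H.

M ≈ 179 μH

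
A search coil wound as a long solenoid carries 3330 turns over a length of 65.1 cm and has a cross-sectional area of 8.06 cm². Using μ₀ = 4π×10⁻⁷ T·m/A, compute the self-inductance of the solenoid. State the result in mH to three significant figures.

L ≈ 17.3 mH

A = 8.06 cm² = 8.060×10^-4 m².
For a long solenoid, L = μ₀N²A/ℓ.
L = (4π×10⁻⁷)(3330)²(8.060×10^-4)/(0.651 m) = 1.725×10^-2 H.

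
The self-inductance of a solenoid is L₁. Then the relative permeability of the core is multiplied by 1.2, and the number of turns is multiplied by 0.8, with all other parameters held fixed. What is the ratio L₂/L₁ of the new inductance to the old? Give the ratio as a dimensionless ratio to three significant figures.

L₂/L₁ = 0.768

For a solenoid, L ∝ μᵣN²A/ℓ.
L₂/L₁ = (1.2) × (0.8)^2 = 0.768.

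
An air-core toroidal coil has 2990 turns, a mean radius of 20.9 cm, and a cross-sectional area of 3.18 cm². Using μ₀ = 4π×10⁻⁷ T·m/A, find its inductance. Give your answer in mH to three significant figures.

For a thin toroid, L = μ₀N²A/(2πR).
L = (4π×10⁻⁷)(2990)²(3.180×10^-4) / (2π×0.209 m) = 2.721×10^-3 H.

L ≈ 2.72 mH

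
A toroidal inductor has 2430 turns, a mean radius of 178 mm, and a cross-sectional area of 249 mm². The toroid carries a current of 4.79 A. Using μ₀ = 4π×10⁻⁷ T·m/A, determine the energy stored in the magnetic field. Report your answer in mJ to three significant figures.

L = μ₀N²A/(2πR) = (4π×10⁻⁷)(2430)²(2.490×10^-4)/(2π×0.178) = 1.652×10^-3 H.
U = ½LI² = ½(1.652×10^-3)(4.79)² = 1.895×10^-2 J.

U ≈ 19.0 mJ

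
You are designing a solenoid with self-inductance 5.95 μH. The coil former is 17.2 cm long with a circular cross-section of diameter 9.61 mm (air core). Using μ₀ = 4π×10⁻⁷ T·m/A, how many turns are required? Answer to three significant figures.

N ≈ 106 turns

A = π(d/2)² = π(4.805×10^-3 m)² = 7.253×10^-5 m².
From L = μ₀N²A/ℓ, N = √(Lℓ / (μ₀A)).
N = √[(5.950×10^-6)(0.172) / ((4π×10⁻⁷)×7.253×10^-5)] = √(1.123×10^4) ≈ 106.0.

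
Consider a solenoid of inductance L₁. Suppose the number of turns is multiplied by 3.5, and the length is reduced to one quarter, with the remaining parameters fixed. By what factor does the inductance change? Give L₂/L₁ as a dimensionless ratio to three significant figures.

L₂/L₁ = 49.0

For a solenoid, L ∝ μᵣN²A/ℓ.
L₂/L₁ = (3.5)^2 × (0.25)^-1 = 49.0.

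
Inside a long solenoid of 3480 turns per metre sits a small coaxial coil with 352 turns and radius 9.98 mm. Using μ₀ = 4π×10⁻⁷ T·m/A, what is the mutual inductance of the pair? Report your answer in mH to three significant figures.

M ≈ 0.482 mH

The outer solenoid produces a uniform field B₁ = μ₀n₁I₁ across the inner coil,
so the flux linkage is N₂Φ = N₂B₁A₂ = μ₀n₁N₂A₂·I₁, giving M = μ₀n₁N₂A₂.
A₂ = πr² = π(9.980×10^-3 m)² = 3.129×10^-4 m².
M = (4π×10⁻⁷)(3480)(352)(3.129×10^-4) = 4.817×10^-4 H.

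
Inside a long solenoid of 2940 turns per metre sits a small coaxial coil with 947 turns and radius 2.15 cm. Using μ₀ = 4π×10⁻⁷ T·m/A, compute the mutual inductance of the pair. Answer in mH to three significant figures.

M ≈ 5.08 mH

The outer solenoid produces a uniform field B₁ = μ₀n₁I₁ across the inner coil,
so the flux linkage is N₂Φ = N₂B₁A₂ = μ₀n₁N₂A₂·I₁, giving M = μ₀n₁N₂A₂.
A₂ = πr² = π(2.150×10^-2 m)² = 1.452×10^-3 m².
M = (4π×10⁻⁷)(2940)(947)(1.452×10^-3) = 5.081×10^-3 H.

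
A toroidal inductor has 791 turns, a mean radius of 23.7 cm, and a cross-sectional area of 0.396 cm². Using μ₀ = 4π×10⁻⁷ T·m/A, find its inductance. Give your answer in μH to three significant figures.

L ≈ 20.9 μH

For a thin toroid, L = μ₀N²A/(2πR).
L = (4π×10⁻⁷)(791)²(3.960×10^-5) / (2π×0.237 m) = 2.091×10^-5 H.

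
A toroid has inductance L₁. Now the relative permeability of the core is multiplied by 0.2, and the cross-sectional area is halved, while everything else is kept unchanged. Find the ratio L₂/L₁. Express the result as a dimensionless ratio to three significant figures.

For a toroid, L ∝ μᵣN²A/R.
L₂/L₁ = (0.2) × (0.5) = 0.100.

L₂/L₁ = 0.100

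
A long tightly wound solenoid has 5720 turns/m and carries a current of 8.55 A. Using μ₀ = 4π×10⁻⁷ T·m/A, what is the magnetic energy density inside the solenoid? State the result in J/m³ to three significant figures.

B = μ₀nI = (4π×10⁻⁷)(5.720×10^3)(8.55) = 6.146×10^-2 T.
u = B²/(2μ₀) = (6.146×10^-2)²/(2×4π×10⁻⁷) = 1.503×10^3 J/m³.

u ≈ 1500 J/m³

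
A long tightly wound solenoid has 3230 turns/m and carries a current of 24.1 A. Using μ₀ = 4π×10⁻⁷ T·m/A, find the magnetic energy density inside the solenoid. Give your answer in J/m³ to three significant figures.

B = μ₀nI = (4π×10⁻⁷)(3.230×10^3)(24.1) = 9.782×10^-2 T.
u = B²/(2μ₀) = (9.782×10^-2)²/(2×4π×10⁻⁷) = 3.807×10^3 J/m³.

u ≈ 3810 J/m³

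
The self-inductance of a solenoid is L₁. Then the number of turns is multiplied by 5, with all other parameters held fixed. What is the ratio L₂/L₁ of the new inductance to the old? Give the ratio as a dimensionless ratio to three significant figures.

L₂/L₁ = 25.0

For a solenoid, L ∝ μᵣN²A/ℓ.
L₂/L₁ = (5)^2 = 25.0.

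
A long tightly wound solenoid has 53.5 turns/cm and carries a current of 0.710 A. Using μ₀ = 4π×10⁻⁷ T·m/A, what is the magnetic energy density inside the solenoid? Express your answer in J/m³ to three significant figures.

u ≈ 9.07 J/m³

B = μ₀nI = (4π×10⁻⁷)(5.350×10^3)(0.710) = 4.773×10^-3 T.
u = B²/(2μ₀) = (4.773×10^-3)²/(2×4π×10⁻⁷) = 9.066 J/m³.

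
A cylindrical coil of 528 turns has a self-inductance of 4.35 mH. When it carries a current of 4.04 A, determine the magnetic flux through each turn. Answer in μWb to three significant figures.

Φ_B ≈ 33.3 μWb

From L = NΦ_B/I, the flux per turn is Φ_B = LI/N.
Φ_B = (4.350×10^-3 H)(4.04 A)/528 = 3.328×10^-5 Wb.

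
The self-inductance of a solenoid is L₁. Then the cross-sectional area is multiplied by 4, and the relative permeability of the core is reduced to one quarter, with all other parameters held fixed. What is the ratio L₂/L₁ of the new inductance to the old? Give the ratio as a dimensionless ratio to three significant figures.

For a solenoid, L ∝ μᵣN²A/ℓ.
L₂/L₁ = (4) × (0.25) = 1.00.

L₂/L₁ = 1.00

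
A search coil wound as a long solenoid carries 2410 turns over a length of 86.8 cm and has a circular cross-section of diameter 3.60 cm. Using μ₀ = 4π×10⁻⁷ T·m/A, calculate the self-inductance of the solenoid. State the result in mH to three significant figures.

A = π(d/2)² = π(1.800×10^-2 m)² = 1.018×10^-3 m².
For a long solenoid, L = μ₀N²A/ℓ.
L = (4π×10⁻⁷)(2410)²(1.018×10^-3)/(0.868 m) = 8.559×10^-3 H.

L ≈ 8.56 mH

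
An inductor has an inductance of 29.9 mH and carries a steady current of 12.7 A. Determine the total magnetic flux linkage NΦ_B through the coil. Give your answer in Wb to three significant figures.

NΦ_B ≈ 0.380 Wb

From L = NΦ_B/I, the flux linkage is NΦ_B = LI.
NΦ_B = (2.990×10^-2 H)(12.7 A) = 0.3797 Wb.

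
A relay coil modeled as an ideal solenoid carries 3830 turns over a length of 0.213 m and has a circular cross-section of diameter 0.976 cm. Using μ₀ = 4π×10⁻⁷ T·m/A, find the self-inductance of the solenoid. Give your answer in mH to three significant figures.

L ≈ 6.47 mH

A = π(d/2)² = π(4.880×10^-3 m)² = 7.482×10^-5 m².
For a long solenoid, L = μ₀N²A/ℓ.
L = (4π×10⁻⁷)(3830)²(7.482×10^-5)/(0.213 m) = 6.4747×10^-3 H.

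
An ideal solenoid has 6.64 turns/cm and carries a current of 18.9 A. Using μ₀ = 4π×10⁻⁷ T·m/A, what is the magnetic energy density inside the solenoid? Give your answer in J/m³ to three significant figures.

u ≈ 99.0 J/m³

B = μ₀nI = (4π×10⁻⁷)(664)(18.9) = 1.577×10^-2 T.
u = B²/(2μ₀) = (1.577×10^-2)²/(2×4π×10⁻⁷) = 98.96 J/m³.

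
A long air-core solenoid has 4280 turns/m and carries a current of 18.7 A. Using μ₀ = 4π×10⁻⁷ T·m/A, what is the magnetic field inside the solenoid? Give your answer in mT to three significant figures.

B ≈ 101 mT

Inside a long solenoid, B = μ₀nI.
B = (4π×10⁻⁷)(4.280×10^3 m⁻¹)(18.7 A) = 0.1006 T.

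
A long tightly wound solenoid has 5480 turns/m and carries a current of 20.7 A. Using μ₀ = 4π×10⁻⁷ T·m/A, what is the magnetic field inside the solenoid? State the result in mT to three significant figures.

Inside a long solenoid, B = μ₀nI.
B = (4π×10⁻⁷)(5.480×10^3 m⁻¹)(20.7 A) = 0.1425 T.

B ≈ 143 mT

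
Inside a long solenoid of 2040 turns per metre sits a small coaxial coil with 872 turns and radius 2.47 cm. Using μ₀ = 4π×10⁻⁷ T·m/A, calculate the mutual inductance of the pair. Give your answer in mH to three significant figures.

The outer solenoid produces a uniform field B₁ = μ₀n₁I₁ across the inner coil,
so the flux linkage is N₂Φ = N₂B₁A₂ = μ₀n₁N₂A₂·I₁, giving M = μ₀n₁N₂A₂.
A₂ = πr² = π(2.470×10^-2 m)² = 1.917×10^-3 m².
M = (4π×10⁻⁷)(2040)(872)(1.917×10^-3) = 4.2845×10^-3 H.

M ≈ 4.28 mH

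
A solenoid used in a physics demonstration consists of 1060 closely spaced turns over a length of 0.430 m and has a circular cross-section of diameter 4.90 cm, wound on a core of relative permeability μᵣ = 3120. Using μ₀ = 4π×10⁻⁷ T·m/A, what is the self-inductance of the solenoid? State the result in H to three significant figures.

L ≈ 19.3 H

A = π(d/2)² = π(2.450×10^-2 m)² = 1.886×10^-3 m².
For a long solenoid, L = μ₀μᵣN²A/ℓ.
L = (4π×10⁻⁷)(3120)(1060)²(1.886×10^-3)/(0.43 m) = 19.32 H.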